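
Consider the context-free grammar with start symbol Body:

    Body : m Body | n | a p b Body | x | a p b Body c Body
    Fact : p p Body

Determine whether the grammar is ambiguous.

Ambiguous

Witness: a p b a p b n c n

Derivation 1: Body ⇒ a p b Body ⇒ a p b a p b Body c Body ⇒ a p b a p b n c Body ⇒ a p b a p b n c n
Derivation 2: Body ⇒ a p b Body c Body ⇒ a p b a p b Body c Body ⇒ a p b a p b n c Body ⇒ a p b a p b n c n

Two distinct leftmost derivations for the same string.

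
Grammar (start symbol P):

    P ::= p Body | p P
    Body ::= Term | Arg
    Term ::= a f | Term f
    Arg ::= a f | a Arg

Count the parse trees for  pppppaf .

Parse trees for pppppaf:
  [P p [P p [P p [P p [P p [Body [Term a f]]]]]]]
  [P p [P p [P p [P p [P p [Body [Arg a f]]]]]]]

2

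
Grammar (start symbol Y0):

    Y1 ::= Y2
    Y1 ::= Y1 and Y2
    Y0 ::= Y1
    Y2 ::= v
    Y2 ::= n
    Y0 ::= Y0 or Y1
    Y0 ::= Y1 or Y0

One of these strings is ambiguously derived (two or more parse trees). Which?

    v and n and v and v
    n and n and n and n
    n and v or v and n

v and n and v and v: 1 tree
n and n and n and n: 1 tree
n and v or v and n: 2 trees

n and v or v and n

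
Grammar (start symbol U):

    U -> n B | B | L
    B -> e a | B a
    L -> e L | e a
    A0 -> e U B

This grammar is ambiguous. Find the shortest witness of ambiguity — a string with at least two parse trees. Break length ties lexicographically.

length 2: e a has 2 parse trees

Two derivations of e a:
  U ⇒ B ⇒ e a
  U ⇒ L ⇒ e a

e a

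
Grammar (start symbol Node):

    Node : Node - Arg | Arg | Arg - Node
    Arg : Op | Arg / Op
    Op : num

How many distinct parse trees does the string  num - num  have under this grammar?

Parse trees for num - num:
  [Node [Node [Arg [Op num]]] - [Arg [Op num]]]
  [Node [Arg [Op num]] - [Node [Arg [Op num]]]]

2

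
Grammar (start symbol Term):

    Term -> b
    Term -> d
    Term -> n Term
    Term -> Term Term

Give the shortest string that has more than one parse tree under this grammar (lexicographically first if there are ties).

length 1: no string has ≥2 trees
length 2: no string has ≥2 trees
length 3: b b b has 2 parse trees

Two derivations of b b b:
  Term ⇒ Term Term ⇒ b Term ⇒ b Term Term ⇒ b b Term ⇒ b b b
  Term ⇒ Term Term ⇒ Term Term Term ⇒ b Term Term ⇒ b b Term ⇒ b b b

b b b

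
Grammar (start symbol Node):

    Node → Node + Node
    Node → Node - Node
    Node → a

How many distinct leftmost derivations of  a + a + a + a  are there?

Parse trees for a + a + a + a:
  [Node [Node a] + [Node [Node a] + [Node [Node a] + [Node a]]]]
  [Node [Node a] + [Node [Node [Node a] + [Node a]] + [Node a]]]
  [Node [Node [Node a] + [Node a]] + [Node [Node a] + [Node a]]]
  [Node [Node [Node a] + [Node [Node a] + [Node a]]] + [Node a]]
  [Node [Node [Node [Node a] + [Node a]] + [Node a]] + [Node a]]

5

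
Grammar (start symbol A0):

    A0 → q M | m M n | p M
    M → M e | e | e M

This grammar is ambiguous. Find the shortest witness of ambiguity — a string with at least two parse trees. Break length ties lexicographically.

p e e

length 2: no string has ≥2 trees
length 3: p e e has 2 parse trees

Two derivations of p e e:
  A0 ⇒ p M ⇒ p M e ⇒ p e e
  A0 ⇒ p M ⇒ p e M ⇒ p e e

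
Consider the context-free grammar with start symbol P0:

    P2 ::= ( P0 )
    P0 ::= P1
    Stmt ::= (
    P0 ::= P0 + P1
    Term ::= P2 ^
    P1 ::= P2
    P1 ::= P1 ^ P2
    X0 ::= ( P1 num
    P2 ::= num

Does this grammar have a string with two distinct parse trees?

Only P0, P1, P2 are reachable from P0; ignoring the rest: The grammar is stratified — P0 handles '+' (left-recursive), P1 handles '^', P2 atoms. Each operator has a fixed associativity and precedence level, so every string has one parse.

Unambiguous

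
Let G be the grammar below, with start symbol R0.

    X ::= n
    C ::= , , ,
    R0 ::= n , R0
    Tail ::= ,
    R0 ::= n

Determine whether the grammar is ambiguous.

Only R0 is reachable from R0; ignoring the rest: The reachable grammar is A → atom sep A | atom. Each atom is followed by either the separator (recurse) or end-of-string (stop) — no choice point.

Unambiguous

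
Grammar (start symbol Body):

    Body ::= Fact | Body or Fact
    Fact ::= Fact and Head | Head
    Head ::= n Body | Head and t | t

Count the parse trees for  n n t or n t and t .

18

Parse trees for n n t or n t and t (showing first 6 of 18):
  [Body [Fact [Fact [Head n [Body [Fact [Head n [Body [Body [Fact [Head t]]] or [Fact [Head n [Body [Fact [Head t]]]]]]]]]]] and [Head t]]]
  [Body [Fact [Fact [Head n [Body [Body [Fact [Head n [Body [Fact [Head t]]]]]] or [Fact [Head n [Body [Fact [Head t]]]]]]]] and [Head t]]]
  [Body [Fact [Head n [Body [Fact [Fact [Head n [Body [Body [Fact [Head t]]] or [Fact [Head n [Body [Fact [Head t]]]]]]]] and [Head t]]]]]]
  [Body [Fact [Head n [Body [Fact [Head n [Body [Body [Fact [Head t]]] or [Fact [Fact [Head n [Body [Fact [Head t]]]]] and [Head t]]]]]]]]]
  [Body [Fact [Head n [Body [Fact [Head n [Body [Body [Fact [Head t]]] or [Fact [Head n [Body [Fact [Fact [Head t]] and [Head t]]]]]]]]]]]]
  [Body [Fact [Head n [Body [Fact [Head n [Body [Body [Fact [Head t]]] or [Fact [Head n [Body [Fact [Head [Head t] and t]]]]]]]]]]]]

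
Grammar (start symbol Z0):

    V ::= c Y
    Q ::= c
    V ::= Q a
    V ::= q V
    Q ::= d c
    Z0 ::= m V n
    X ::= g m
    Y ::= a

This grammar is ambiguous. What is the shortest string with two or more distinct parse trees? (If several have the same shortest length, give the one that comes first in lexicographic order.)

length 4: m c a n has 2 parse trees

Two derivations of m c a n:
  Z0 ⇒ m V n ⇒ m c Y n ⇒ m c a n
  Z0 ⇒ m V n ⇒ m Q a n ⇒ m c a n

m c a n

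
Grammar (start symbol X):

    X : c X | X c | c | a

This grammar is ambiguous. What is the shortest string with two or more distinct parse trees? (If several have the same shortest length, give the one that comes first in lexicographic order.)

c c

length 1: no string has ≥2 trees
length 2: c c has 2 parse trees

Two derivations of c c:
  X ⇒ c X ⇒ c c
  X ⇒ X c ⇒ c c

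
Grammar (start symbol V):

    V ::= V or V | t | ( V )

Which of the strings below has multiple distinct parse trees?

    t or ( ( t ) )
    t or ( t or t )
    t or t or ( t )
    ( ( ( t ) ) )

t or t or ( t )

t or ( ( t ) ): 1 tree
t or ( t or t ): 1 tree
t or t or ( t ): 2 trees
( ( ( t ) ) ): 1 tree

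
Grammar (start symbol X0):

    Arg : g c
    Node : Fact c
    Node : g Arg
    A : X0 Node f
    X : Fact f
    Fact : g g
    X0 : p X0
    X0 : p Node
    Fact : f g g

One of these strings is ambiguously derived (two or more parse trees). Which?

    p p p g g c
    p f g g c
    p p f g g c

p p p g g c

p p p g g c: 2 trees
p f g g c: 1 tree
p p f g g c: 1 tree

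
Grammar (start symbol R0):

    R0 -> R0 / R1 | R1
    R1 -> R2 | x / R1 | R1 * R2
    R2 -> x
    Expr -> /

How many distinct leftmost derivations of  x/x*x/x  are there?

Parse trees for x/x*x/x:
  [R0 [R0 [R0 [R1 [R2 x]]] / [R1 [R1 [R2 x]] * [R2 x]]] / [R1 [R2 x]]]
  [R0 [R0 [R1 x / [R1 [R1 [R2 x]] * [R2 x]]]] / [R1 [R2 x]]]
  [R0 [R0 [R1 [R1 x / [R1 [R2 x]]] * [R2 x]]] / [R1 [R2 x]]]

3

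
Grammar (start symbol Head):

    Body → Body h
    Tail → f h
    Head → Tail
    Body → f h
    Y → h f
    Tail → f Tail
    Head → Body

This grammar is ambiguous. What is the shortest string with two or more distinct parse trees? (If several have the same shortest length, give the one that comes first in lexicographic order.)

length 2: f h has 2 parse trees

Two derivations of f h:
  Head ⇒ Tail ⇒ f h
  Head ⇒ Body ⇒ f h

f h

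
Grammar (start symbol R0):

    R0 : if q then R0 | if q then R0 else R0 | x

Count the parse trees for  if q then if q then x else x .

Parse trees for if q then if q then x else x:
  [R0 if q then [R0 if q then [R0 x] else [R0 x]]]
  [R0 if q then [R0 if q then [R0 x]] else [R0 x]]

2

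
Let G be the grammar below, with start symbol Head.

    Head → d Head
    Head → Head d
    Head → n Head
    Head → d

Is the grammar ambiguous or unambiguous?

Ambiguous

Witness: d d

Derivation 1: Head ⇒ d Head ⇒ d d
Derivation 2: Head ⇒ Head d ⇒ d d

Two distinct leftmost derivations for the same string.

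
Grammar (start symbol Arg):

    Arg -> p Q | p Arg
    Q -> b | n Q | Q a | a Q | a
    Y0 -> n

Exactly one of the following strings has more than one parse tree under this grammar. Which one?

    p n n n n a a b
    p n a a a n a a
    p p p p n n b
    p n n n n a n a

p n a a a n a a

p n n n n a a b: 1 tree
p n a a a n a a: 7 trees
p p p p n n b: 1 tree
p n n n n a n a: 1 tree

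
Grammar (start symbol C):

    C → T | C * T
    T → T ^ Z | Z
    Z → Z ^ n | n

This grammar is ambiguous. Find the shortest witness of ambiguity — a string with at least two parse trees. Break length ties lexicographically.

length 1: no string has ≥2 trees
length 3: n ^ n has 2 parse trees

Two derivations of n ^ n:
  C ⇒ T ⇒ T ^ Z ⇒ Z ^ Z ⇒ n ^ Z ⇒ n ^ n
  C ⇒ T ⇒ Z ⇒ Z ^ n ⇒ n ^ n

n ^ n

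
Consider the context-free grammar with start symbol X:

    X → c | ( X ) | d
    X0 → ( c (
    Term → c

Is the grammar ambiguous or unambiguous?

Unambiguous

Only X is reachable from X; ignoring the rest: L(X) is { openⁿ atom closeⁿ : n ≥ 0 }. The bracket depth fixes n, and the derivation is forced at every step.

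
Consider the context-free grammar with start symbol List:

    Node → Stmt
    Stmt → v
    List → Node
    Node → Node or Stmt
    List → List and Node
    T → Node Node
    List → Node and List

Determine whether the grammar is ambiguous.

Witness: v and v

Derivation 1: List ⇒ List and Node ⇒ Node and Node ⇒ Stmt and Node ⇒ v and Node ⇒ v and Stmt ⇒ v and v
Derivation 2: List ⇒ Node and List ⇒ Stmt and List ⇒ v and List ⇒ v and Node ⇒ v and Stmt ⇒ v and v

Two distinct leftmost derivations for the same string.

Ambiguous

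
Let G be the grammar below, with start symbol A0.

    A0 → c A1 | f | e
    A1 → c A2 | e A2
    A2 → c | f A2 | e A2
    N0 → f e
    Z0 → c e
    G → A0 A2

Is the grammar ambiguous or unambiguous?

Unambiguous

(N0, Z0, G are unreachable from A0, so their rules don't affect L(A0).) Restricted to the reachable nonterminals, every rule has the form A → t or A → t B, and no two rules for the same A share a first terminal. The grammar encodes a DFA — one run per string.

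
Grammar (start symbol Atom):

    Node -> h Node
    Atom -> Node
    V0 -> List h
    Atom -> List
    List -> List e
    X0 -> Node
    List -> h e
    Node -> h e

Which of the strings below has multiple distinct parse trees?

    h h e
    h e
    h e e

h h e: 1 tree
h e: 2 trees
h e e: 1 tree

h e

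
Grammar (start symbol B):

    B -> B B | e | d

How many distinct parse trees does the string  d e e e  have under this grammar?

5

Parse trees for d e e e:
  [B [B d] [B [B e] [B [B e] [B e]]]]
  [B [B d] [B [B [B e] [B e]] [B e]]]
  [B [B [B d] [B e]] [B [B e] [B e]]]
  [B [B [B d] [B [B e] [B e]]] [B e]]
  [B [B [B [B d] [B e]] [B e]] [B e]]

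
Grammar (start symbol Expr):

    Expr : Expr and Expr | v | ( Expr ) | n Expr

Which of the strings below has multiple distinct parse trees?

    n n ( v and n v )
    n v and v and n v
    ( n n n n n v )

n n ( v and n v ): 1 tree
n v and v and n v: 5 trees
( n n n n n v ): 1 tree

n v and v and n v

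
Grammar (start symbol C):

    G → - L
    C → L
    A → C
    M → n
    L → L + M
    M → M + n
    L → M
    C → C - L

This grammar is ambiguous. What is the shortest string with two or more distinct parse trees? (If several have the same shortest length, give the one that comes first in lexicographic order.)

n + n

length 1: no string has ≥2 trees
length 3: n + n has 2 parse trees

Two derivations of n + n:
  C ⇒ L ⇒ L + M ⇒ M + M ⇒ n + M ⇒ n + n
  C ⇒ L ⇒ M ⇒ M + n ⇒ n + n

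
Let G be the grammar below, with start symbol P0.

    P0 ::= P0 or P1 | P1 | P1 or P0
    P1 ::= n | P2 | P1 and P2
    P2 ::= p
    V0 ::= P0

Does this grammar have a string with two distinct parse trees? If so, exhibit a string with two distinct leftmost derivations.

Ambiguous

Witness: n or n

Derivation 1: P0 ⇒ P0 or P1 ⇒ P1 or P1 ⇒ n or P1 ⇒ n or n
Derivation 2: P0 ⇒ P1 or P0 ⇒ n or P0 ⇒ n or P1 ⇒ n or n

Two distinct leftmost derivations for the same string.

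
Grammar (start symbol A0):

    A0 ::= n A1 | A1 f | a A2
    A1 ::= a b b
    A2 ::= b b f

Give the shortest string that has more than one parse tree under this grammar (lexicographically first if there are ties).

a b b f

length 4: a b b f has 2 parse trees

Two derivations of a b b f:
  A0 ⇒ A1 f ⇒ a b b f
  A0 ⇒ a A2 ⇒ a b b f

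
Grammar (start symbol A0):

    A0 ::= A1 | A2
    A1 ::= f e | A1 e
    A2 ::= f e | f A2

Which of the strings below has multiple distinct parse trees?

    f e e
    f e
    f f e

f e

f e e: 1 tree
f e: 2 trees
f f e: 1 tree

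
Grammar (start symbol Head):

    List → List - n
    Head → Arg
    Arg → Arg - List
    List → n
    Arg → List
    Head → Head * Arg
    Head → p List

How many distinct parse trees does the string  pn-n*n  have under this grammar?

1

Parse trees for pn-n*n:
  [Head [Head p [List [List n] - n]] * [Arg [List n]]]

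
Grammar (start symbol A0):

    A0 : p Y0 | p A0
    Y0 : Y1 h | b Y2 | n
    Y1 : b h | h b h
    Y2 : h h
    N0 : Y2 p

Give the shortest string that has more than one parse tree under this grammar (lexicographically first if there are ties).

p b h h

length 2: no string has ≥2 trees
length 3: no string has ≥2 trees
length 4: p b h h has 2 parse trees

Two derivations of p b h h:
  A0 ⇒ p Y0 ⇒ p Y1 h ⇒ p b h h
  A0 ⇒ p Y0 ⇒ p b Y2 ⇒ p b h h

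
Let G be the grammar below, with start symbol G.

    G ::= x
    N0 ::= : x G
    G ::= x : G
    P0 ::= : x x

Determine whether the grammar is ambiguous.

(N0, P0 are unreachable from G, so their rules don't affect L(G).) The reachable grammar is A → atom sep A | atom. Each atom is followed by either the separator (recurse) or end-of-string (stop) — no choice point.

Unambiguous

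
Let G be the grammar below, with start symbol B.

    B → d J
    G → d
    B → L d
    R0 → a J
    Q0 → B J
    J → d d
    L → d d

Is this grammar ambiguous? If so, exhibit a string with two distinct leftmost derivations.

Ambiguous

Witness: d d d

Derivation 1: B ⇒ d J ⇒ d d d
Derivation 2: B ⇒ L d ⇒ d d d

Two distinct leftmost derivations for the same string.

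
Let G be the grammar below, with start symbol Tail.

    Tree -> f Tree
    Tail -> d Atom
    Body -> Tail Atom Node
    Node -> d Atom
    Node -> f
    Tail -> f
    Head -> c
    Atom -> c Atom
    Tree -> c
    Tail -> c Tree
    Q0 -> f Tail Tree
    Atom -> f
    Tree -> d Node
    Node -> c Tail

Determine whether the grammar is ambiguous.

Unambiguous

(Head, Body, Q0 are unreachable from Tail, so their rules don't affect L(Tail).) Each reachable nonterminal has at most one production per leading terminal, and all productions are right-linear; the derivation is determined token-by-token.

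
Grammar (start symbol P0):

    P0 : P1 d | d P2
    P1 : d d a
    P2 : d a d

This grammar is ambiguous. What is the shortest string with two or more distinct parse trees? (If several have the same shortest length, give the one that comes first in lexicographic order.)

length 4: d d a d has 2 parse trees

Two derivations of d d a d:
  P0 ⇒ P1 d ⇒ d d a d
  P0 ⇒ d P2 ⇒ d d a d

d d a d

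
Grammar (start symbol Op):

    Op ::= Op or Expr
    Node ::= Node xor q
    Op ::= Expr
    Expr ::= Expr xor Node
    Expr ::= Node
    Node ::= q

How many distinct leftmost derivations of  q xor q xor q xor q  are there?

Parse trees for q xor q xor q xor q:
  [Op [Expr [Expr [Node q]] xor [Node [Node [Node q] xor q] xor q]]]
  [Op [Expr [Expr [Expr [Node q]] xor [Node q]] xor [Node [Node q] xor q]]]
  [Op [Expr [Expr [Node [Node q] xor q]] xor [Node [Node q] xor q]]]
  [Op [Expr [Expr [Expr [Node q]] xor [Node [Node q] xor q]] xor [Node q]]]
  [Op [Expr [Expr [Expr [Expr [Node q]] xor [Node q]] xor [Node q]] xor [Node q]]]
  [Op [Expr [Expr [Expr [Node [Node q] xor q]] xor [Node q]] xor [Node q]]]
  [Op [Expr [Expr [Node [Node [Node q] xor q] xor q]] xor [Node q]]]
  [Op [Expr [Node [Node [Node [Node q] xor q] xor q] xor q]]]

8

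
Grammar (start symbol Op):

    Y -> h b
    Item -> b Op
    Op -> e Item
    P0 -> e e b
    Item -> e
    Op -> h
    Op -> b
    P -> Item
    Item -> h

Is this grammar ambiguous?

(P0, Y, P are unreachable from Op, so their rules don't affect L(Op).) Restricted to the reachable nonterminals, every rule has the form A → t or A → t B, and no two rules for the same A share a first terminal. The grammar encodes a DFA — one run per string.

Unambiguous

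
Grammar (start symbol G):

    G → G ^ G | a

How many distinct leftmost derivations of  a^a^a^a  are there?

5

Parse trees for a^a^a^a:
  [G [G a] ^ [G [G a] ^ [G [G a] ^ [G a]]]]
  [G [G a] ^ [G [G [G a] ^ [G a]] ^ [G a]]]
  [G [G [G a] ^ [G a]] ^ [G [G a] ^ [G a]]]
  [G [G [G a] ^ [G [G a] ^ [G a]]] ^ [G a]]
  [G [G [G [G a] ^ [G a]] ^ [G a]] ^ [G a]]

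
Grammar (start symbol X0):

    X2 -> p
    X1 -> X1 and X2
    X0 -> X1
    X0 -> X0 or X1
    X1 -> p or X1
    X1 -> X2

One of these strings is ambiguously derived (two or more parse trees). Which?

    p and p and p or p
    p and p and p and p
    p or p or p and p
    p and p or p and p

p or p or p and p

p and p and p or p: 1 tree
p and p and p and p: 1 tree
p or p or p and p: 7 trees
p and p or p and p: 1 tree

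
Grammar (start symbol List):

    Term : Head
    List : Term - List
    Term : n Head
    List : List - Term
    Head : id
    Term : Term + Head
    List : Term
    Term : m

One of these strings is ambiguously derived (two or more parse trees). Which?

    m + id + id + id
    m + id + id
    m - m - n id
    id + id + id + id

m + id + id + id: 1 tree
m + id + id: 1 tree
m - m - n id: 4 trees
id + id + id + id: 1 tree

m - m - n id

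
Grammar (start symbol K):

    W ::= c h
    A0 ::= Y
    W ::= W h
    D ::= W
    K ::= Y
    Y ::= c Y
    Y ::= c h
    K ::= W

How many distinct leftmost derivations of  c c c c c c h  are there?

Parse trees for c c c c c c h:
  [K [Y c [Y c [Y c [Y c [Y c [Y c h]]]]]]]

1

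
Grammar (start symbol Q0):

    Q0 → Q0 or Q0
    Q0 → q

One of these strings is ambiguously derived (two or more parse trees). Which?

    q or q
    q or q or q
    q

q or q or q

q or q: 1 tree
q or q or q: 2 trees
q: 1 tree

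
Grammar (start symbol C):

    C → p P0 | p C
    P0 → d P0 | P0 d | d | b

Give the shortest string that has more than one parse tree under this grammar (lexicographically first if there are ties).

p d d

length 2: no string has ≥2 trees
length 3: p d d has 2 parse trees

Two derivations of p d d:
  C ⇒ p P0 ⇒ p d P0 ⇒ p d d
  C ⇒ p P0 ⇒ p P0 d ⇒ p d d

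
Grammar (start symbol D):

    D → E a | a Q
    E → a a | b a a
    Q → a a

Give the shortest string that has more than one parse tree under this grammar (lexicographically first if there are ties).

a a a

length 3: a a a has 2 parse trees

Two derivations of a a a:
  D ⇒ E a ⇒ a a a
  D ⇒ a Q ⇒ a a a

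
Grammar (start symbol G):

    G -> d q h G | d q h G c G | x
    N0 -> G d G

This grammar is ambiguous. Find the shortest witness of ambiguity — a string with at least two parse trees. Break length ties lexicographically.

d q h d q h x c x

length 1: no string has ≥2 trees
length 4: no string has ≥2 trees
length 6: no string has ≥2 trees
length 7: no string has ≥2 trees
length 9: d q h d q h x c x has 2 parse trees

Two derivations of d q h d q h x c x:
  G ⇒ d q h G ⇒ d q h d q h G c G ⇒ d q h d q h x c G ⇒ d q h d q h x c x
  G ⇒ d q h G c G ⇒ d q h d q h G c G ⇒ d q h d q h x c G ⇒ d q h d q h x c x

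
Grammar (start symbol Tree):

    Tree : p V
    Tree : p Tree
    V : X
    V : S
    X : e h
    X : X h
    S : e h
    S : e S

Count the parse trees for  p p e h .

Parse trees for p p e h:
  [Tree p [Tree p [V [X e h]]]]
  [Tree p [Tree p [V [S e h]]]]

2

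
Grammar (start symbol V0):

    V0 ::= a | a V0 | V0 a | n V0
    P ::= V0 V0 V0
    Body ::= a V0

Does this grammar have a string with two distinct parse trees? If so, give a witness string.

Ambiguous

Witness: a a

Derivation 1: V0 ⇒ a V0 ⇒ a a
Derivation 2: V0 ⇒ V0 a ⇒ a a

Two distinct leftmost derivations for the same string.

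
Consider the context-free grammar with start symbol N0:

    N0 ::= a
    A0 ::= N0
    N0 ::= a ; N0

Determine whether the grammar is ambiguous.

Only N0 is reachable from N0; ignoring the rest: Right-recursive list with a separator: after each atom, whether the separator follows determines the rule. One parse per string.

Unambiguous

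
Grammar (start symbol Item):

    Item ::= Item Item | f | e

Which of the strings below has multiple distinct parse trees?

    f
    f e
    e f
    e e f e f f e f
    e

e e f e f f e f

f: 1 tree
f e: 1 tree
e f: 1 tree
e e f e f f e f: 429 trees
e: 1 tree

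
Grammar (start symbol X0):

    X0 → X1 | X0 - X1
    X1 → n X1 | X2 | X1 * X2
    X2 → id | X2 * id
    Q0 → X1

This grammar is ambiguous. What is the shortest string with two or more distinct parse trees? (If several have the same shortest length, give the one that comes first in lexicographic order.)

length 1: no string has ≥2 trees
length 2: no string has ≥2 trees
length 3: id * id has 2 parse trees

Two derivations of id * id:
  X0 ⇒ X1 ⇒ X2 ⇒ X2 * id ⇒ id * id
  X0 ⇒ X1 ⇒ X1 * X2 ⇒ X2 * X2 ⇒ id * X2 ⇒ id * id

id * id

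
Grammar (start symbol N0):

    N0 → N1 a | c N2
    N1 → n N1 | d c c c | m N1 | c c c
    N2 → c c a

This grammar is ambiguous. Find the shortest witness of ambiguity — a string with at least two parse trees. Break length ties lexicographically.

length 4: c c c a has 2 parse trees

Two derivations of c c c a:
  N0 ⇒ N1 a ⇒ c c c a
  N0 ⇒ c N2 ⇒ c c c a

c c c a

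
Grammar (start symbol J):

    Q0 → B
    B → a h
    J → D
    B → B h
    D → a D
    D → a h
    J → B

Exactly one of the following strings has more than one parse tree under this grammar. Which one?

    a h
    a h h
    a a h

a h: 2 trees
a h h: 1 tree
a a h: 1 tree

a h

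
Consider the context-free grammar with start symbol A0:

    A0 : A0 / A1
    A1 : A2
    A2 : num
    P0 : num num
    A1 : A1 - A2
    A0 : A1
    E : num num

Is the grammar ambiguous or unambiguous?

Unambiguous

Only A0, A1, A2 are reachable from A0; ignoring the rest: This is a standard precedence ladder (A0 over A1 over A2), with each level left-recursive on its own operator ('/' at A0, '-' at A1). That structure is LR(1), hence unambiguous.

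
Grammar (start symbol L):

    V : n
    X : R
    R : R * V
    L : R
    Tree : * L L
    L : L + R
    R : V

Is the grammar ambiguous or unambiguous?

Only L, R, V are reachable from L; ignoring the rest: The grammar is stratified — L handles '+' (left-recursive), R handles '*', V atoms. Each operator has a fixed associativity and precedence level, so every string has one parse.

Unambiguous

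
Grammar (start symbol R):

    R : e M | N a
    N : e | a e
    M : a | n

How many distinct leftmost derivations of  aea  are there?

Parse trees for aea:
  [R [N a e] a]

1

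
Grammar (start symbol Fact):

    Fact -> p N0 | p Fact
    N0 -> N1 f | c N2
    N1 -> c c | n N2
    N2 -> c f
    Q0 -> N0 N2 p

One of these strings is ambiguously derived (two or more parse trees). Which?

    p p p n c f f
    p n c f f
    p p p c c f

p p p c c f

p p p n c f f: 1 tree
p n c f f: 1 tree
p p p c c f: 2 trees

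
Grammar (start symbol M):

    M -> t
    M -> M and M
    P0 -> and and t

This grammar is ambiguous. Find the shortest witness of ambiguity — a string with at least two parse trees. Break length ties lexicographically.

length 1: no string has ≥2 trees
length 3: no string has ≥2 trees
length 5: t and t and t has 2 parse trees

Two derivations of t and t and t:
  M ⇒ M and M ⇒ t and M ⇒ t and M and M ⇒ t and t and M ⇒ t and t and t
  M ⇒ M and M ⇒ M and M and M ⇒ t and M and M ⇒ t and t and M ⇒ t and t and t

t and t and t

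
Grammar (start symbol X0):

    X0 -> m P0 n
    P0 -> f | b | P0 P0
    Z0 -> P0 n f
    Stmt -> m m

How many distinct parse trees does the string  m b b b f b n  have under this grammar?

Parse trees for m b b b f b n (showing first 6 of 14):
  [X0 m [P0 [P0 b] [P0 [P0 b] [P0 [P0 b] [P0 [P0 f] [P0 b]]]]] n]
  [X0 m [P0 [P0 b] [P0 [P0 b] [P0 [P0 [P0 b] [P0 f]] [P0 b]]]] n]
  [X0 m [P0 [P0 b] [P0 [P0 [P0 b] [P0 b]] [P0 [P0 f] [P0 b]]]] n]
  [X0 m [P0 [P0 b] [P0 [P0 [P0 b] [P0 [P0 b] [P0 f]]] [P0 b]]] n]
  [X0 m [P0 [P0 b] [P0 [P0 [P0 [P0 b] [P0 b]] [P0 f]] [P0 b]]] n]
  [X0 m [P0 [P0 [P0 b] [P0 b]] [P0 [P0 b] [P0 [P0 f] [P0 b]]]] n]

14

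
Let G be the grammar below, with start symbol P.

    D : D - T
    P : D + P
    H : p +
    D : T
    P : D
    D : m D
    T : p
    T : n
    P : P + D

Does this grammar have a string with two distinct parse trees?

Witness: n + n

Derivation 1: P ⇒ D + P ⇒ T + P ⇒ n + P ⇒ n + D ⇒ n + T ⇒ n + n
Derivation 2: P ⇒ P + D ⇒ D + D ⇒ T + D ⇒ n + D ⇒ n + T ⇒ n + n

Two distinct leftmost derivations for the same string.

Ambiguous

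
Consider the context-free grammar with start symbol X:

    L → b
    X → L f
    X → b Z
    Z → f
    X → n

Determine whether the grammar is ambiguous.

Ambiguous

Witness: b f

Derivation 1: X ⇒ L f ⇒ b f
Derivation 2: X ⇒ b Z ⇒ b f

Two distinct leftmost derivations for the same string.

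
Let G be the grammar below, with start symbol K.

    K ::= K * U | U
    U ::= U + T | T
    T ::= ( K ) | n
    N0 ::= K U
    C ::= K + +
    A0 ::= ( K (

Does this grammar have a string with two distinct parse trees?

Unambiguous

(N0, C, A0 are unreachable from K, so their rules don't affect L(K).) This is a standard precedence ladder (K over U over T), with each level left-recursive on its own operator ('*' at K, '+' at U). That structure is LR(1), hence unambiguous.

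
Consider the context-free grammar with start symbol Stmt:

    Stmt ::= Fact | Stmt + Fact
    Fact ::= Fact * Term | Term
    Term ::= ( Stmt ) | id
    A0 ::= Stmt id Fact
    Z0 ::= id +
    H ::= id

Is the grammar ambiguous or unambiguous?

Unambiguous

(A0, Z0, H are unreachable from Stmt, so their rules don't affect L(Stmt).) Stmt → Stmt + Fact | Fact  ;  Fact → Fact * Term | Term  — a left-associative chain with Term at the bottom. Each string factors uniquely by precedence.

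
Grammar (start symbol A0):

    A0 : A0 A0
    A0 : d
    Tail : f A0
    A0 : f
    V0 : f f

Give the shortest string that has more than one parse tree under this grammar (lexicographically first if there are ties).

length 1: no string has ≥2 trees
length 2: no string has ≥2 trees
length 3: d d d has 2 parse trees

Two derivations of d d d:
  A0 ⇒ A0 A0 ⇒ A0 A0 A0 ⇒ d A0 A0 ⇒ d d A0 ⇒ d d d
  A0 ⇒ A0 A0 ⇒ d A0 ⇒ d A0 A0 ⇒ d d A0 ⇒ d d d

d d d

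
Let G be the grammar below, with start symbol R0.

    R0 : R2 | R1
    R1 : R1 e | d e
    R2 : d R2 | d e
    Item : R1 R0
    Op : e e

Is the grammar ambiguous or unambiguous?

Ambiguous

Witness: d e

Derivation 1: R0 ⇒ R2 ⇒ d e
Derivation 2: R0 ⇒ R1 ⇒ d e

Two distinct leftmost derivations for the same string.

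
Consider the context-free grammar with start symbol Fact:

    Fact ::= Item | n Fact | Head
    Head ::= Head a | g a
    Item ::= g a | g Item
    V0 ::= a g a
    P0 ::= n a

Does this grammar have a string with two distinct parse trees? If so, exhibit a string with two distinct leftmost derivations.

Witness: g a

Derivation 1: Fact ⇒ Item ⇒ g a
Derivation 2: Fact ⇒ Head ⇒ g a

Two distinct leftmost derivations for the same string.

Ambiguous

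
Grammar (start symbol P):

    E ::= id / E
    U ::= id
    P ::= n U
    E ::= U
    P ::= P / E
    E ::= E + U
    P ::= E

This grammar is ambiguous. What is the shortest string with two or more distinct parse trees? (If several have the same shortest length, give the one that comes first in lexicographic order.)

length 1: no string has ≥2 trees
length 2: no string has ≥2 trees
length 3: id / id has 2 parse trees

Two derivations of id / id:
  P ⇒ P / E ⇒ E / E ⇒ U / E ⇒ id / E ⇒ id / U ⇒ id / id
  P ⇒ E ⇒ id / E ⇒ id / U ⇒ id / id

id / id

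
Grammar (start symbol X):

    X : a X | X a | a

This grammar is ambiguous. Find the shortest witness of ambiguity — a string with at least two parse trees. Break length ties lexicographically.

a a

length 1: no string has ≥2 trees
length 2: a a has 2 parse trees

Two derivations of a a:
  X ⇒ a X ⇒ a a
  X ⇒ X a ⇒ a a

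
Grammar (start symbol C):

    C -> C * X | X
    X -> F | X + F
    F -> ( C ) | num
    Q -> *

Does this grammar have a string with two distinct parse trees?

Only C, X, F are reachable from C; ignoring the rest: This is a standard precedence ladder (C over X over F), with each level left-recursive on its own operator ('*' at C, '+' at X). That structure is LR(1), hence unambiguous.

Unambiguous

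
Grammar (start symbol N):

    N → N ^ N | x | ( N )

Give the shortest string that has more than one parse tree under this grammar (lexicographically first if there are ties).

length 1: no string has ≥2 trees
length 3: no string has ≥2 trees
length 5: x ^ x ^ x has 2 parse trees

Two derivations of x ^ x ^ x:
  N ⇒ N ^ N ⇒ N ^ N ^ N ⇒ x ^ N ^ N ⇒ x ^ x ^ N ⇒ x ^ x ^ x
  N ⇒ N ^ N ⇒ x ^ N ⇒ x ^ N ^ N ⇒ x ^ x ^ N ⇒ x ^ x ^ x

x ^ x ^ x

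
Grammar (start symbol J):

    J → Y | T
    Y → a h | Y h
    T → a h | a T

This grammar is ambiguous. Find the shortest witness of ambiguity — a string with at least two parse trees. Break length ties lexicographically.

a h

length 2: a h has 2 parse trees

Two derivations of a h:
  J ⇒ Y ⇒ a h
  J ⇒ T ⇒ a h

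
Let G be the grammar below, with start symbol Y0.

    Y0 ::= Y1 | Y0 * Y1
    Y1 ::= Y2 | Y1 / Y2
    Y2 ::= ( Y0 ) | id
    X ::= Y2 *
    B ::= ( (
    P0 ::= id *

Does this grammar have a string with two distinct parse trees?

Only Y0, Y1, Y2 are reachable from Y0; ignoring the rest: The grammar is stratified — Y0 handles '*' (left-recursive), Y1 handles '/', Y2 atoms. Each operator has a fixed associativity and precedence level, so every string has one parse.

Unambiguous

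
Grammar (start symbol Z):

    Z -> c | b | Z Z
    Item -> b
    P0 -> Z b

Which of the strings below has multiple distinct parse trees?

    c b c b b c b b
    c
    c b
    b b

c b c b b c b b

c b c b b c b b: 429 trees
c: 1 tree
c b: 1 tree
b b: 1 tree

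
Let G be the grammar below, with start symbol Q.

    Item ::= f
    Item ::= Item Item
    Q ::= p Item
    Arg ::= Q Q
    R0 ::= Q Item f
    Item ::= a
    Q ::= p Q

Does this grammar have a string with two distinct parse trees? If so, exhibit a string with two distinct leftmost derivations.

Witness: p a a a

Derivation 1: Q ⇒ p Item ⇒ p Item Item ⇒ p Item Item Item ⇒ p a Item Item ⇒ p a a Item ⇒ p a a a
Derivation 2: Q ⇒ p Item ⇒ p Item Item ⇒ p a Item ⇒ p a Item Item ⇒ p a a Item ⇒ p a a a

Two distinct leftmost derivations for the same string.

Ambiguous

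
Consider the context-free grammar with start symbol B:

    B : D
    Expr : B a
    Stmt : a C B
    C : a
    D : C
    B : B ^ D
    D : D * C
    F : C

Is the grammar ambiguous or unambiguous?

Only B, D, C are reachable from B; ignoring the rest: This is a standard precedence ladder (B over D over C), with each level left-recursive on its own operator ('^' at B, '*' at D). That structure is LR(1), hence unambiguous.

Unambiguous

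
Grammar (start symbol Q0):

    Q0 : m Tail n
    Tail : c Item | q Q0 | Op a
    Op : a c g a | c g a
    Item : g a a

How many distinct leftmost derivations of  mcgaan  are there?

Parse trees for mcgaan:
  [Q0 m [Tail c [Item g a a]] n]
  [Q0 m [Tail [Op c g a] a] n]

2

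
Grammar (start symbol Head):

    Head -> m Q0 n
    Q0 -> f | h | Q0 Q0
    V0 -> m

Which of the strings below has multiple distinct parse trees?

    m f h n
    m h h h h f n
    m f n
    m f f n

m f h n: 1 tree
m h h h h f n: 14 trees
m f n: 1 tree
m f f n: 1 tree

m h h h h f n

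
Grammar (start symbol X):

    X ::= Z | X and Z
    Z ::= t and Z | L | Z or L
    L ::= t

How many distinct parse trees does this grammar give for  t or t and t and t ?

2

Parse trees for t or t and t and t:
  [X [X [Z [Z [L t]] or [L t]]] and [Z t and [Z [L t]]]]
  [X [X [X [Z [Z [L t]] or [L t]]] and [Z [L t]]] and [Z [L t]]]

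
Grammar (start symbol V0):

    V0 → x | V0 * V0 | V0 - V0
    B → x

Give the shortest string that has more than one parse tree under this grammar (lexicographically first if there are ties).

length 1: no string has ≥2 trees
length 3: no string has ≥2 trees
length 5: x * x * x has 2 parse trees

Two derivations of x * x * x:
  V0 ⇒ V0 * V0 ⇒ x * V0 ⇒ x * V0 * V0 ⇒ x * x * V0 ⇒ x * x * x
  V0 ⇒ V0 * V0 ⇒ V0 * V0 * V0 ⇒ x * V0 * V0 ⇒ x * x * V0 ⇒ x * x * x

x * x * x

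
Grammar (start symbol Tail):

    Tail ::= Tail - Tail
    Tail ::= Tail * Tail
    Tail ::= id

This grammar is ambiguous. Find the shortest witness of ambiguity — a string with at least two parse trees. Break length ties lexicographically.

length 1: no string has ≥2 trees
length 3: no string has ≥2 trees
length 5: id * id * id has 2 parse trees

Two derivations of id * id * id:
  Tail ⇒ Tail * Tail ⇒ Tail * Tail * Tail ⇒ id * Tail * Tail ⇒ id * id * Tail ⇒ id * id * id
  Tail ⇒ Tail * Tail ⇒ id * Tail ⇒ id * Tail * Tail ⇒ id * id * Tail ⇒ id * id * id

id * id * id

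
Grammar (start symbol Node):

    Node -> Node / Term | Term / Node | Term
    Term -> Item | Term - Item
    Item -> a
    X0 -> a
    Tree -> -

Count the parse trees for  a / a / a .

4

Parse trees for a / a / a:
  [Node [Node [Node [Term [Item a]]] / [Term [Item a]]] / [Term [Item a]]]
  [Node [Node [Term [Item a]] / [Node [Term [Item a]]]] / [Term [Item a]]]
  [Node [Term [Item a]] / [Node [Node [Term [Item a]]] / [Term [Item a]]]]
  [Node [Term [Item a]] / [Node [Term [Item a]] / [Node [Term [Item a]]]]]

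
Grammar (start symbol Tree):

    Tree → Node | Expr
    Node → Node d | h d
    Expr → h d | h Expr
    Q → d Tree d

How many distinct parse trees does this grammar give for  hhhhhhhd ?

Parse trees for hhhhhhhd:
  [Tree [Expr h [Expr h [Expr h [Expr h [Expr h [Expr h [Expr h d]]]]]]]]

1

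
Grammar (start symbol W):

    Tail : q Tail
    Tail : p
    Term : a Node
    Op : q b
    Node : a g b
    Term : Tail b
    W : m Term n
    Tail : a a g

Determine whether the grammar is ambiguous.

Ambiguous

Witness: m a a g b n

Derivation 1: W ⇒ m Term n ⇒ m a Node n ⇒ m a a g b n
Derivation 2: W ⇒ m Term n ⇒ m Tail b n ⇒ m a a g b n

Two distinct leftmost derivations for the same string.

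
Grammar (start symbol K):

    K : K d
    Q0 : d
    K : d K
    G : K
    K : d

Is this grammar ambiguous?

Witness: d d

Derivation 1: K ⇒ K d ⇒ d d
Derivation 2: K ⇒ d K ⇒ d d

Two distinct leftmost derivations for the same string.

Ambiguous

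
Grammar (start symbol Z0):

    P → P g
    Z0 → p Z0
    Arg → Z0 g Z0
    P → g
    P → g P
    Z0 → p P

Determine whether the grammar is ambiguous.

Witness: p g g

Derivation 1: Z0 ⇒ p P ⇒ p P g ⇒ p g g
Derivation 2: Z0 ⇒ p P ⇒ p g P ⇒ p g g

Two distinct leftmost derivations for the same string.

Ambiguous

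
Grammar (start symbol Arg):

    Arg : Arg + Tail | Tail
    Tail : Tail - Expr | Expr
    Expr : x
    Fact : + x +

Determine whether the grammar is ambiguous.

Unambiguous

(Fact is unreachable from Arg, so its rules don't affect L(Arg).) Arg → Arg + Tail | Tail  ;  Tail → Tail - Expr | Expr  — a left-associative chain with Expr at the bottom. Each string factors uniquely by precedence.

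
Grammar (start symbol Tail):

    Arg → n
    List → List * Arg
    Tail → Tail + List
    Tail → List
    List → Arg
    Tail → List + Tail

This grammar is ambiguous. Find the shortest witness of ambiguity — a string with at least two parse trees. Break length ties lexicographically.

n + n

length 1: no string has ≥2 trees
length 3: n + n has 2 parse trees

Two derivations of n + n:
  Tail ⇒ Tail + List ⇒ List + List ⇒ Arg + List ⇒ n + List ⇒ n + Arg ⇒ n + n
  Tail ⇒ List + Tail ⇒ Arg + Tail ⇒ n + Tail ⇒ n + List ⇒ n + Arg ⇒ n + n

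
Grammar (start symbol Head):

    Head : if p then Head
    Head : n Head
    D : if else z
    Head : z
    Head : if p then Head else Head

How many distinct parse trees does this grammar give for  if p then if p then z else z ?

2

Parse trees for if p then if p then z else z:
  [Head if p then [Head if p then [Head z] else [Head z]]]
  [Head if p then [Head if p then [Head z]] else [Head z]]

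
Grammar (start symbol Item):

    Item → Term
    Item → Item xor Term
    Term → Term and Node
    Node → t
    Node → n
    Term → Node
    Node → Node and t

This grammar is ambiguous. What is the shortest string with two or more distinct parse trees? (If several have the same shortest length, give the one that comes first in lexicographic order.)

n and t

length 1: no string has ≥2 trees
length 3: n and t has 2 parse trees

Two derivations of n and t:
  Item ⇒ Term ⇒ Term and Node ⇒ Node and Node ⇒ n and Node ⇒ n and t
  Item ⇒ Term ⇒ Node ⇒ Node and t ⇒ n and t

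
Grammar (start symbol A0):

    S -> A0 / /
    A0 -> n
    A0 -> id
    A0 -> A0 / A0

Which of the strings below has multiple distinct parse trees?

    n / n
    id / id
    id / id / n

n / n: 1 tree
id / id: 1 tree
id / id / n: 2 trees

id / id / n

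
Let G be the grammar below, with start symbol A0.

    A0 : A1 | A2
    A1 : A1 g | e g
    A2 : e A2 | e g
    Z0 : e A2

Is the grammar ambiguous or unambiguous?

Ambiguous

Witness: e g

Derivation 1: A0 ⇒ A1 ⇒ e g
Derivation 2: A0 ⇒ A2 ⇒ e g

Two distinct leftmost derivations for the same string.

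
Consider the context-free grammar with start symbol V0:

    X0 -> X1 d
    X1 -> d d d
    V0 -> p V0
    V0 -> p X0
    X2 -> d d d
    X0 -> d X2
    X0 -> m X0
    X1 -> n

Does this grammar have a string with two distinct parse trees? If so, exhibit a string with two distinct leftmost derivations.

Ambiguous

Witness: p d d d d

Derivation 1: V0 ⇒ p X0 ⇒ p X1 d ⇒ p d d d d
Derivation 2: V0 ⇒ p X0 ⇒ p d X2 ⇒ p d d d d

Two distinct leftmost derivations for the same string.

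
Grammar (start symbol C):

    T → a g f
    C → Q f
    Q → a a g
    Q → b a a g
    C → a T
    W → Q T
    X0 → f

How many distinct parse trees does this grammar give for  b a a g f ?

1

Parse trees for b a a g f:
  [C [Q b a a g] f]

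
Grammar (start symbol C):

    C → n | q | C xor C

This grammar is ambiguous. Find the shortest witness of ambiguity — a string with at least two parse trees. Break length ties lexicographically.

n xor n xor n

length 1: no string has ≥2 trees
length 3: no string has ≥2 trees
length 5: n xor n xor n has 2 parse trees

Two derivations of n xor n xor n:
  C ⇒ C xor C ⇒ n xor C ⇒ n xor C xor C ⇒ n xor n xor C ⇒ n xor n xor n
  C ⇒ C xor C ⇒ C xor C xor C ⇒ n xor C xor C ⇒ n xor n xor C ⇒ n xor n xor n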